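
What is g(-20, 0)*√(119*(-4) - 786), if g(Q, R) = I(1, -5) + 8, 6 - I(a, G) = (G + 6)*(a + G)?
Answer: 18*I*√1262 ≈ 639.44*I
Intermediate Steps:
I(a, G) = 6 - (6 + G)*(G + a) (I(a, G) = 6 - (G + 6)*(a + G) = 6 - (6 + G)*(G + a))
g(Q, R) = 18 (g(Q, R) = (6 - 1*(-5)² - 6*(-5) - 6*1 - 1*(-5)*1) + 8 = (6 - 1*25 + 30 - 6 + 5) + 8 = (6 - 25 + 30 - 6 + 5) + 8 = 10 + 8 = 18)
g(-20, 0)*√(119*(-4) - 786) = 18*√(119*(-4) - 786) = 18*√(-476 - 786) = 18*√(-1262) = 18*(I*√1262) = 18*I*√1262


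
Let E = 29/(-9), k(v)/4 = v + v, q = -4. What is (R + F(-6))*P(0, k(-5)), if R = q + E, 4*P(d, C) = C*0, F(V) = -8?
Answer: 0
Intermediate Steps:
k(v) = 8*v (k(v) = 4*(v + v) = 4*(2*v) = 8*v)
E = -29/9 (E = 29*(-⅑) = -29/9 ≈ -3.2222)
P(d, C) = 0 (P(d, C) = (C*0)/4 = (¼)*0 = 0)
R = -65/9 (R = -4 - 29/9 = -65/9 ≈ -7.2222)
(R + F(-6))*P(0, k(-5)) = (-65/9 - 8)*0 = -137/9*0 = 0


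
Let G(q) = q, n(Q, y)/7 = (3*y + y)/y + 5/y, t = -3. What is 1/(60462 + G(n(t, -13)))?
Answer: 13/786335 ≈ 1.6532e-5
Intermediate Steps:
n(Q, y) = 28 + 35/y (n(Q, y) = 7*((3*y + y)/y + 5/y) = 7*((4*y)/y + 5/y) = 7*(4 + 5/y) = 28 + 35/y)
1/(60462 + G(n(t, -13))) = 1/(60462 + (28 + 35/(-13))) = 1/(60462 + (28 + 35*(-1/13))) = 1/(60462 + (28 - 35/13)) = 1/(60462 + 329/13) = 1/(786335/13) = 13/786335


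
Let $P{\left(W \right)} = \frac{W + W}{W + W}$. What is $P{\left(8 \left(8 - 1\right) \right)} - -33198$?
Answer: $33199$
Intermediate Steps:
$P{\left(W \right)} = 1$ ($P{\left(W \right)} = \frac{2 W}{2 W} = 2 W \frac{1}{2 W} = 1$)
$P{\left(8 \left(8 - 1\right) \right)} - -33198 = 1 - -33198 = 1 + 33198 = 33199$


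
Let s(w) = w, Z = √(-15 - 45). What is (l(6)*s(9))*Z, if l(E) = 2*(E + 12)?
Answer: 648*I*√15 ≈ 2509.7*I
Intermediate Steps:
Z = 2*I*√15 (Z = √(-60) = 2*I*√15 ≈ 7.746*I)
l(E) = 24 + 2*E (l(E) = 2*(12 + E) = 24 + 2*E)
(l(6)*s(9))*Z = ((24 + 2*6)*9)*(2*I*√15) = ((24 + 12)*9)*(2*I*√15) = (36*9)*(2*I*√15) = 324*(2*I*√15) = 648*I*√15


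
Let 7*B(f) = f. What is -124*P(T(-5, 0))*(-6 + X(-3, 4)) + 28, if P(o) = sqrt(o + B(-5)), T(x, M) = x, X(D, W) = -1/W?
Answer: 28 + 1550*I*sqrt(70)/7 ≈ 28.0 + 1852.6*I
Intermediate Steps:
B(f) = f/7
P(o) = sqrt(-5/7 + o) (P(o) = sqrt(o + (1/7)*(-5)) = sqrt(o - 5/7) = sqrt(-5/7 + o))
-124*P(T(-5, 0))*(-6 + X(-3, 4)) + 28 = -124*sqrt(-35 + 49*(-5))/7*(-6 - 1/4) + 28 = -124*sqrt(-35 - 245)/7*(-6 - 1*1/4) + 28 = -124*sqrt(-280)/7*(-6 - 1/4) + 28 = -124*(2*I*sqrt(70))/7*(-25)/4 + 28 = -124*2*I*sqrt(70)/7*(-25)/4 + 28 = -(-1550)*I*sqrt(70)/7 + 28 = 1550*I*sqrt(70)/7 + 28 = 28 + 1550*I*sqrt(70)/7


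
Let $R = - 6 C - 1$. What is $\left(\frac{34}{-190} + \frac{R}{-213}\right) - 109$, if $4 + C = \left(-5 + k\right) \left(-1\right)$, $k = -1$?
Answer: $- \frac{2208001}{20235} \approx -109.12$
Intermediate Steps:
$C = 2$ ($C = -4 + \left(-5 - 1\right) \left(-1\right) = -4 - -6 = -4 + 6 = 2$)
$R = -13$ ($R = \left(-6\right) 2 - 1 = -12 - 1 = -13$)
$\left(\frac{34}{-190} + \frac{R}{-213}\right) - 109 = \left(\frac{34}{-190} - \frac{13}{-213}\right) - 109 = \left(34 \left(- \frac{1}{190}\right) - - \frac{13}{213}\right) - 109 = \left(- \frac{17}{95} + \frac{13}{213}\right) - 109 = - \frac{2386}{20235} - 109 = - \frac{2208001}{20235}$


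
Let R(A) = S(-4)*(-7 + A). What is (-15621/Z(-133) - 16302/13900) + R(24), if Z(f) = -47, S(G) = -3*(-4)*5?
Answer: 441365853/326650 ≈ 1351.2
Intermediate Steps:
S(G) = 60 (S(G) = 12*5 = 60)
R(A) = -420 + 60*A (R(A) = 60*(-7 + A) = -420 + 60*A)
(-15621/Z(-133) - 16302/13900) + R(24) = (-15621/(-47) - 16302/13900) + (-420 + 60*24) = (-15621*(-1/47) - 16302*1/13900) + (-420 + 1440) = (15621/47 - 8151/6950) + 1020 = 108182853/326650 + 1020 = 441365853/326650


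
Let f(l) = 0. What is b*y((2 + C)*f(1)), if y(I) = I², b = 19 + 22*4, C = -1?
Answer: 0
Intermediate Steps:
b = 107 (b = 19 + 88 = 107)
b*y((2 + C)*f(1)) = 107*((2 - 1)*0)² = 107*(1*0)² = 107*0² = 107*0 = 0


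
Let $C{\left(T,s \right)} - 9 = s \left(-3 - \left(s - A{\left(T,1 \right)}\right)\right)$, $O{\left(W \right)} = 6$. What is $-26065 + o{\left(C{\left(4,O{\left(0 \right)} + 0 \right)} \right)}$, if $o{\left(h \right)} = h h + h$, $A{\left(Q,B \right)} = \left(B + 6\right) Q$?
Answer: $-10813$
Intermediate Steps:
$A{\left(Q,B \right)} = Q \left(6 + B\right)$ ($A{\left(Q,B \right)} = \left(6 + B\right) Q = Q \left(6 + B\right)$)
$C{\left(T,s \right)} = 9 + s \left(-3 - s + 7 T\right)$ ($C{\left(T,s \right)} = 9 + s \left(-3 + \left(T \left(6 + 1\right) - s\right)\right) = 9 + s \left(-3 + \left(T 7 - s\right)\right) = 9 + s \left(-3 + \left(7 T - s\right)\right) = 9 + s \left(-3 + \left(- s + 7 T\right)\right) = 9 + s \left(-3 - s + 7 T\right)$)
$o{\left(h \right)} = h + h^{2}$ ($o{\left(h \right)} = h^{2} + h = h + h^{2}$)
$-26065 + o{\left(C{\left(4,O{\left(0 \right)} + 0 \right)} \right)} = -26065 + \left(9 - \left(6 + 0\right)^{2} - 3 \left(6 + 0\right) + 7 \cdot 4 \left(6 + 0\right)\right) \left(1 + \left(9 - \left(6 + 0\right)^{2} - 3 \left(6 + 0\right) + 7 \cdot 4 \left(6 + 0\right)\right)\right) = -26065 + \left(9 - 6^{2} - 18 + 7 \cdot 4 \cdot 6\right) \left(1 + \left(9 - 6^{2} - 18 + 7 \cdot 4 \cdot 6\right)\right) = -26065 + \left(9 - 36 - 18 + 168\right) \left(1 + \left(9 - 36 - 18 + 168\right)\right) = -26065 + 123 \left(1 + 123\right) = -26065 + 123 \cdot 124 = -26065 + 15252 = -10813$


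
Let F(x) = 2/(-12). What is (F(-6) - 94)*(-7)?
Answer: 3955/6 ≈ 659.17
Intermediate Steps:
F(x) = -1/6 (F(x) = 2*(-1/12) = -1/6)
(F(-6) - 94)*(-7) = (-1/6 - 94)*(-7) = -565/6*(-7) = 3955/6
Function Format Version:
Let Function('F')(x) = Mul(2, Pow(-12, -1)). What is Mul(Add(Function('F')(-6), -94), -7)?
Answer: Rational(3955, 6) ≈ 659.17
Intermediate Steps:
Function('F')(x) = Rational(-1, 6) (Function('F')(x) = Mul(2, Rational(-1, 12)) = Rational(-1, 6))
Mul(Add(Function('F')(-6), -94), -7) = Mul(Add(Rational(-1, 6), -94), -7) = Mul(Rational(-565, 6), -7) = Rational(3955, 6)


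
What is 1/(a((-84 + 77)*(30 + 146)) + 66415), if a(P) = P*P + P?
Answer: 1/1583007 ≈ 6.3171e-7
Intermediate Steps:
a(P) = P + P² (a(P) = P² + P = P + P²)
1/(a((-84 + 77)*(30 + 146)) + 66415) = 1/(((-84 + 77)*(30 + 146))*(1 + (-84 + 77)*(30 + 146)) + 66415) = 1/((-7*176)*(1 - 7*176) + 66415) = 1/(-1232*(1 - 1232) + 66415) = 1/(-1232*(-1231) + 66415) = 1/(1516592 + 66415) = 1/1583007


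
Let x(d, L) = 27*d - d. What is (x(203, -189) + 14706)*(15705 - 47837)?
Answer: -642125888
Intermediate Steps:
x(d, L) = 26*d
(x(203, -189) + 14706)*(15705 - 47837) = (26*203 + 14706)*(15705 - 47837) = (5278 + 14706)*(-32132) = 19984*(-32132) = -642125888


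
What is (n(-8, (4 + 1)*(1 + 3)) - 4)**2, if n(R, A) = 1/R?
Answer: 1089/64 ≈ 17.016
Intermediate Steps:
(n(-8, (4 + 1)*(1 + 3)) - 4)**2 = (1/(-8) - 4)**2 = (-1/8 - 4)**2 = (-33/8)**2 = 1089/64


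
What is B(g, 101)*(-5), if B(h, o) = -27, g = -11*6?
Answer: 135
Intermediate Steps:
g = -66
B(g, 101)*(-5) = -27*(-5) = 135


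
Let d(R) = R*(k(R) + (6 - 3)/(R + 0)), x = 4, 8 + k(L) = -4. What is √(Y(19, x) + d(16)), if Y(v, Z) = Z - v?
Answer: 2*I*√51 ≈ 14.283*I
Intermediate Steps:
k(L) = -12 (k(L) = -8 - 4 = -12)
d(R) = R*(-12 + 3/R) (d(R) = R*(-12 + (6 - 3)/(R + 0)) = R*(-12 + 3/R))
√(Y(19, x) + d(16)) = √((4 - 1*19) + (3 - 12*16)) = √((4 - 19) + (3 - 192)) = √(-15 - 189) = √(-204) = 2*I*√51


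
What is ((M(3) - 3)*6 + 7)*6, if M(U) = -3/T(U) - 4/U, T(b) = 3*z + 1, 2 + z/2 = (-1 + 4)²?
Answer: -5010/43 ≈ -116.51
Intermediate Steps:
z = 14 (z = -4 + 2*(-1 + 4)² = -4 + 2*3² = -4 + 2*9 = -4 + 18 = 14)
T(b) = 43 (T(b) = 3*14 + 1 = 42 + 1 = 43)
M(U) = -3/43 - 4/U
((M(3) - 3)*6 + 7)*6 = (((-3/43 - 4/3) - 3)*6 + 7)*6 = ((-181/129 - 3)*6 + 7)*6 = (-568/129*6 + 7)*6 = (-1136/43 + 7)*6 = -835/43*6 = -5010/43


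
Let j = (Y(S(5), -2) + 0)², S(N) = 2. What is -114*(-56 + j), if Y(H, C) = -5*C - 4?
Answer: 2280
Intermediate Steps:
Y(H, C) = -4 - 5*C
j = 36 (j = ((-4 - 5*(-2)) + 0)² = ((-4 + 10) + 0)² = (6 + 0)² = 6² = 36)
-114*(-56 + j) = -114*(-56 + 36) = -114*(-20) = 2280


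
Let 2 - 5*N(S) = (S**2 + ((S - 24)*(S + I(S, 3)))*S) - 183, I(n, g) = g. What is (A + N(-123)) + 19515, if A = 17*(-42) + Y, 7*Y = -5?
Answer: 15741442/35 ≈ 4.4976e+5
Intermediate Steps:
Y = -5/7 (Y = (1/7)*(-5) = -5/7 ≈ -0.71429)
N(S) = 37 - S**2/5 - S*(-24 + S)*(3 + S)/5 (N(S) = 2/5 - ((S**2 + ((S - 24)*(S + 3))*S) - 183)/5 = 2/5 - ((S**2 + ((-24 + S)*(3 + S))*S) - 183)/5 = 2/5 - ((S**2 + S*(-24 + S)*(3 + S)) - 183)/5 = 2/5 - (-183 + S**2 + S*(-24 + S)*(3 + S))/5 = 2/5 + (183/5 - S**2/5 - S*(-24 + S)*(3 + S)/5) = 37 - S**2/5 - S*(-24 + S)*(3 + S)/5)
A = -5003/7 (A = 17*(-42) - 5/7 = -714 - 5/7 = -5003/7 ≈ -714.71)
(A + N(-123)) + 19515 = (-5003/7 + (37 + 4*(-123)**2 - 1/5*(-123)**3 + (72/5)*(-123))) + 19515 = (-5003/7 + (37 + 4*15129 - 1/5*(-1860867) - 8856/5)) + 19515 = (-5003/7 + (37 + 60516 + 1860867/5 - 8856/5)) + 19515 = (-5003/7 + 2154776/5) + 19515 = 15058417/35 + 19515 = 15741442/35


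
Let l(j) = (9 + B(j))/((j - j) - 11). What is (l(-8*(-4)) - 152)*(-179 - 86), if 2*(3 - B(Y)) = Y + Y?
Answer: 437780/11 ≈ 39798.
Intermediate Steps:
B(Y) = 3 - Y (B(Y) = 3 - (Y + Y)/2 = 3 - Y)
l(j) = -12/11 + j/11 (l(j) = (9 + (3 - j))/((j - j) - 11) = (12 - j)/(0 - 11) = (12 - j)/(-11) = (12 - j)*(-1/11) = -12/11 + j/11)
(l(-8*(-4)) - 152)*(-179 - 86) = ((-12/11 + (-8*(-4))/11) - 152)*(-179 - 86) = ((-12/11 + (1/11)*32) - 152)*(-265) = ((-12/11 + 32/11) - 152)*(-265) = (20/11 - 152)*(-265) = -1652/11*(-265) = 437780/11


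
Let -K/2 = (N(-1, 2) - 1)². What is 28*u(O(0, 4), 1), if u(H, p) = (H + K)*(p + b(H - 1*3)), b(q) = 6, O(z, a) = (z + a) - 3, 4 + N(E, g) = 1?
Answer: -6076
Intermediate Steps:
N(E, g) = -3 (N(E, g) = -4 + 1 = -3)
O(z, a) = -3 + a + z (O(z, a) = (a + z) - 3 = -3 + a + z)
K = -32 (K = -2*(-3 - 1)² = -2*(-4)² = -2*16 = -32)
u(H, p) = (-32 + H)*(6 + p) (u(H, p) = (H - 32)*(p + 6) = (-32 + H)*(6 + p))
28*u(O(0, 4), 1) = 28*(-192 - 32*1 + 6*(-3 + 4 + 0) + (-3 + 4 + 0)*1) = 28*(-192 - 32 + 6*1 + 1*1) = 28*(-192 - 32 + 6 + 1) = 28*(-217) = -6076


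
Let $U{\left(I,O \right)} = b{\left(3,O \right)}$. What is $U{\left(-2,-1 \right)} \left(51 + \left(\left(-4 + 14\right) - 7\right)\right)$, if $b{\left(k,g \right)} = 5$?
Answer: $270$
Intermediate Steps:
$U{\left(I,O \right)} = 5$
$U{\left(-2,-1 \right)} \left(51 + \left(\left(-4 + 14\right) - 7\right)\right) = 5 \left(51 + \left(\left(-4 + 14\right) - 7\right)\right) = 5 \left(51 + \left(10 - 7\right)\right) = 5 \left(51 + 3\right) = 5 \cdot 54 = 270$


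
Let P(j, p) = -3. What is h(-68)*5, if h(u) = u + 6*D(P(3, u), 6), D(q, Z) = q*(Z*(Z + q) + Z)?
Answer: -2500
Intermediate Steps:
D(q, Z) = q*(Z + Z*(Z + q))
h(u) = -432 + u (h(u) = u + 6*(6*(-3)*(1 + 6 - 3)) = u + 6*(6*(-3)*4) = u + 6*(-72) = u - 432 = -432 + u)
h(-68)*5 = (-432 - 68)*5 = -500*5 = -2500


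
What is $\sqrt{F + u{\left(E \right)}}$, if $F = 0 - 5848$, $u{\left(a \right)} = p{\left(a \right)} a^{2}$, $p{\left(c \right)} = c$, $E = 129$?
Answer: $\sqrt{2140841} \approx 1463.2$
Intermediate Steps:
$u{\left(a \right)} = a^{3}$ ($u{\left(a \right)} = a a^{2} = a^{3}$)
$F = -5848$ ($F = 0 - 5848 = -5848$)
$\sqrt{F + u{\left(E \right)}} = \sqrt{-5848 + 129^{3}} = \sqrt{-5848 + 2146689} = \sqrt{2140841}$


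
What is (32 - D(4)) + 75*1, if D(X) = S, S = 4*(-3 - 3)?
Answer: 131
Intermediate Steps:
S = -24 (S = 4*(-6) = -24)
D(X) = -24
(32 - D(4)) + 75*1 = (32 - 1*(-24)) + 75*1 = (32 + 24) + 75 = 56 + 75 = 131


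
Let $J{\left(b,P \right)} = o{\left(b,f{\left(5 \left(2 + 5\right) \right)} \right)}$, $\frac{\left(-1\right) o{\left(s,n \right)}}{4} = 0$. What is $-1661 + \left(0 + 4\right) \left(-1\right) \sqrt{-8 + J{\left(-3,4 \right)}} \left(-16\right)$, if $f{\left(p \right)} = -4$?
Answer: $-1661 + 128 i \sqrt{2} \approx -1661.0 + 181.02 i$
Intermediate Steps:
$o{\left(s,n \right)} = 0$ ($o{\left(s,n \right)} = \left(-4\right) 0 = 0$)
$J{\left(b,P \right)} = 0$
$-1661 + \left(0 + 4\right) \left(-1\right) \sqrt{-8 + J{\left(-3,4 \right)}} \left(-16\right) = -1661 + \left(0 + 4\right) \left(-1\right) \sqrt{-8 + 0} \left(-16\right) = -1661 + 4 \left(-1\right) \sqrt{-8} \left(-16\right) = -1661 + - 4 \cdot 2 i \sqrt{2} \left(-16\right) = -1661 + - 8 i \sqrt{2} \left(-16\right) = -1661 + 128 i \sqrt{2}$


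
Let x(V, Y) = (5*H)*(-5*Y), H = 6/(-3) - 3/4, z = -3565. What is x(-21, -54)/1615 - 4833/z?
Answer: -2171907/2302990 ≈ -0.94308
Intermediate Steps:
H = -11/4 (H = 6*(-⅓) - 3*¼ = -2 - ¾ = -11/4 ≈ -2.7500)
x(V, Y) = 275*Y/4 (x(V, Y) = (5*(-11/4))*(-5*Y) = -(-275)*Y/4 = 275*Y/4)
x(-21, -54)/1615 - 4833/z = ((275/4)*(-54))/1615 - 4833/(-3565) = -7425/2*1/1615 - 4833*(-1/3565) = -1485/646 + 4833/3565 = -2171907/2302990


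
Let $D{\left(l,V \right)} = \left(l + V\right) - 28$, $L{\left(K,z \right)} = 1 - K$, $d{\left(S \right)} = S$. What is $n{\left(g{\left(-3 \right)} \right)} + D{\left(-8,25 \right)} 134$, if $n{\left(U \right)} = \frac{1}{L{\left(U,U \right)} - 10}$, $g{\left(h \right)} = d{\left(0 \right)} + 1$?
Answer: $- \frac{14741}{10} \approx -1474.1$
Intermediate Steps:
$D{\left(l,V \right)} = -28 + V + l$ ($D{\left(l,V \right)} = \left(V + l\right) - 28 = -28 + V + l$)
$g{\left(h \right)} = 1$ ($g{\left(h \right)} = 0 + 1 = 1$)
$n{\left(U \right)} = \frac{1}{-9 - U}$ ($n{\left(U \right)} = \frac{1}{\left(1 - U\right) - 10} = \frac{1}{-9 - U}$)
$n{\left(g{\left(-3 \right)} \right)} + D{\left(-8,25 \right)} 134 = - \frac{1}{9 + 1} + \left(-28 + 25 - 8\right) 134 = - \frac{1}{10} - 1474 = - \frac{14741}{10}$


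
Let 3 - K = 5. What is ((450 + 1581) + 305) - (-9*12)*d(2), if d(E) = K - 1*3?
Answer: 1796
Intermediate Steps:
K = -2 (K = 3 - 1*5 = 3 - 5 = -2)
d(E) = -5 (d(E) = -2 - 1*3 = -2 - 3 = -5)
((450 + 1581) + 305) - (-9*12)*d(2) = ((450 + 1581) + 305) - (-9*12)*(-5) = (2031 + 305) - (-108)*(-5) = 2336 - 1*540 = 2336 - 540 = 1796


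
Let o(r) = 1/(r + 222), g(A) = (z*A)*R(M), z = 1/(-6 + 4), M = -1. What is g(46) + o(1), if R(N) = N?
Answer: 5130/223 ≈ 23.004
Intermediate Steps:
z = -1/2 (z = 1/(-2) = -1/2 ≈ -0.50000)
g(A) = A/2 (g(A) = -A/2*(-1) = A/2)
o(r) = 1/(222 + r)
g(46) + o(1) = (1/2)*46 + 1/(222 + 1) = 23 + 1/223 = 5130/223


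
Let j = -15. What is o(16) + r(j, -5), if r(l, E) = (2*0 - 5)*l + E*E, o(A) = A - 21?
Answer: 95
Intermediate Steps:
o(A) = -21 + A
r(l, E) = E² - 5*l (r(l, E) = (0 - 5)*l + E² = -5*l + E² = E² - 5*l)
o(16) + r(j, -5) = (-21 + 16) + ((-5)² - 5*(-15)) = -5 + (25 + 75) = -5 + 100 = 95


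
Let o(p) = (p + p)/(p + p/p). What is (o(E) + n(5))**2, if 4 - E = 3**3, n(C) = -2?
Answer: 1/121 ≈ 0.0082645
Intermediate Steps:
E = -23 (E = 4 - 1*3**3 = 4 - 1*27 = 4 - 27 = -23)
o(p) = 2*p/(1 + p) (o(p) = (2*p)/(p + 1) = (2*p)/(1 + p) = 2*p/(1 + p))
(o(E) + n(5))**2 = (2*(-23)/(1 - 23) - 2)**2 = (2*(-23)/(-22) - 2)**2 = (2*(-23)*(-1/22) - 2)**2 = (23/11 - 2)**2 = (1/11)**2 = 1/121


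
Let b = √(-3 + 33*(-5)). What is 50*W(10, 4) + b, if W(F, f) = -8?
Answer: -400 + 2*I*√42 ≈ -400.0 + 12.961*I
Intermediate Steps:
b = 2*I*√42 (b = √(-3 - 165) = √(-168) = 2*I*√42 ≈ 12.961*I)
50*W(10, 4) + b = 50*(-8) + 2*I*√42 = -400 + 2*I*√42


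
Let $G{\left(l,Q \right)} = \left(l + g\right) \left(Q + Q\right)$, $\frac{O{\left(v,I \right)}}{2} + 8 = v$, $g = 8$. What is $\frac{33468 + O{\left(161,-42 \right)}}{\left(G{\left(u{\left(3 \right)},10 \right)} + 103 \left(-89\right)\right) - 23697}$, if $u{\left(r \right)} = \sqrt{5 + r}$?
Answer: $- \frac{8629257}{8355847} - \frac{84435 \sqrt{2}}{66846776} \approx -1.0345$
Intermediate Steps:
$O{\left(v,I \right)} = -16 + 2 v$
$G{\left(l,Q \right)} = 2 Q \left(8 + l\right)$ ($G{\left(l,Q \right)} = \left(l + 8\right) \left(Q + Q\right) = \left(8 + l\right) 2 Q = 2 Q \left(8 + l\right)$)
$\frac{33468 + O{\left(161,-42 \right)}}{\left(G{\left(u{\left(3 \right)},10 \right)} + 103 \left(-89\right)\right) - 23697} = \frac{33468 + \left(-16 + 2 \cdot 161\right)}{\left(2 \cdot 10 \left(8 + \sqrt{5 + 3}\right) + 103 \left(-89\right)\right) - 23697} = \frac{33468 + \left(-16 + 322\right)}{\left(2 \cdot 10 \left(8 + \sqrt{8}\right) - 9167\right) - 23697} = \frac{33468 + 306}{\left(2 \cdot 10 \left(8 + 2 \sqrt{2}\right) - 9167\right) - 23697} = \frac{33774}{\left(\left(160 + 40 \sqrt{2}\right) - 9167\right) - 23697} = \frac{33774}{\left(-9007 + 40 \sqrt{2}\right) - 23697} = \frac{33774}{-32704 + 40 \sqrt{2}}$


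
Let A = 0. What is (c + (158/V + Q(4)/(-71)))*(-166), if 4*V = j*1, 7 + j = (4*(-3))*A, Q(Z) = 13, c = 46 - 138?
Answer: 15054042/497 ≈ 30290.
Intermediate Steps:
c = -92
j = -7 (j = -7 + (4*(-3))*0 = -7 - 12*0 = -7 + 0 = -7)
V = -7/4 (V = (-7*1)/4 = (1/4)*(-7) = -7/4 ≈ -1.7500)
(c + (158/V + Q(4)/(-71)))*(-166) = (-92 + (158/(-7/4) + 13/(-71)))*(-166) = (-92 + (158*(-4/7) + 13*(-1/71)))*(-166) = (-92 + (-632/7 - 13/71))*(-166) = (-92 - 44963/497)*(-166) = -90687/497*(-166) = 15054042/497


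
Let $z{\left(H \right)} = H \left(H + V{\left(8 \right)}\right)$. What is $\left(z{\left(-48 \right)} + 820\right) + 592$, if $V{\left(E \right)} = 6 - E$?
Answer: $3812$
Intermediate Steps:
$z{\left(H \right)} = H \left(-2 + H\right)$ ($z{\left(H \right)} = H \left(H + \left(6 - 8\right)\right) = H \left(H - 2\right) = H \left(-2 + H\right)$)
$\left(z{\left(-48 \right)} + 820\right) + 592 = \left(- 48 \left(-2 - 48\right) + 820\right) + 592 = \left(\left(-48\right) \left(-50\right) + 820\right) + 592 = \left(2400 + 820\right) + 592 = 3220 + 592 = 3812$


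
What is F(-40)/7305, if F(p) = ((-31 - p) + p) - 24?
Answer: -11/1461 ≈ -0.0075291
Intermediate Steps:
F(p) = -55 (F(p) = -31 - 24 = -55)
F(-40)/7305 = -55/7305 = -55*1/7305 = -11/1461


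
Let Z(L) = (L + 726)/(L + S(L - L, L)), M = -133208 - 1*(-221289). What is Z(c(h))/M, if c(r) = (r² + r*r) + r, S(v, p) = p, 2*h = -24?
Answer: 167/8103452 ≈ 2.0609e-5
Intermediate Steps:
h = -12 (h = (½)*(-24) = -12)
M = 88081 (M = -133208 + 221289 = 88081)
c(r) = r + 2*r² (c(r) = (r² + r²) + r = 2*r² + r = r + 2*r²)
Z(L) = (726 + L)/(2*L) (Z(L) = (L + 726)/(L + L) = (726 + L)/((2*L)) = (726 + L)*(1/(2*L)) = (726 + L)/(2*L))
Z(c(h))/M = ((726 - 12*(1 + 2*(-12)))/(2*((-12*(1 + 2*(-12))))))/88081 = ((726 - 12*(1 - 24))/(2*((-12*(1 - 24)))))*(1/88081) = ((726 - 12*(-23))/(2*((-12*(-23)))))*(1/88081) = ((½)*(726 + 276)/276)*(1/88081) = ((½)*(1/276)*1002)*(1/88081) = (167/92)*(1/88081) = 167/8103452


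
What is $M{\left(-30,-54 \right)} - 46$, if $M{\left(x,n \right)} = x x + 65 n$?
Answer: $-2656$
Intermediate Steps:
$M{\left(x,n \right)} = x^{2} + 65 n$
$M{\left(-30,-54 \right)} - 46 = \left(\left(-30\right)^{2} + 65 \left(-54\right)\right) - 46 = \left(900 - 3510\right) - 46 = -2610 - 46 = -2656$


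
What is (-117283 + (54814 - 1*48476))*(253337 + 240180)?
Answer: -54753243565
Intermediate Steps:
(-117283 + (54814 - 1*48476))*(253337 + 240180) = (-117283 + (54814 - 48476))*493517 = (-117283 + 6338)*493517 = -110945*493517 = -54753243565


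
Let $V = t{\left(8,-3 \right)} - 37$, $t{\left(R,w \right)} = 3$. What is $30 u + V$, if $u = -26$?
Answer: $-814$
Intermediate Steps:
$V = -34$ ($V = 3 - 37 = -34$)
$30 u + V = 30 \left(-26\right) - 34 = -780 - 34 = -814$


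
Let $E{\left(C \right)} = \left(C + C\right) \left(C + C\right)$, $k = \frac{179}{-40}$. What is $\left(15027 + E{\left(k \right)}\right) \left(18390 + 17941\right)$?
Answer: $\frac{219542456371}{400} \approx 5.4886 \cdot 10^{8}$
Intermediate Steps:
$k = - \frac{179}{40}$ ($k = 179 \left(- \frac{1}{40}\right) = - \frac{179}{40} \approx -4.475$)
$E{\left(C \right)} = 4 C^{2}$ ($E{\left(C \right)} = 2 C 2 C = 4 C^{2}$)
$\left(15027 + E{\left(k \right)}\right) \left(18390 + 17941\right) = \left(15027 + 4 \left(- \frac{179}{40}\right)^{2}\right) \left(18390 + 17941\right) = \left(15027 + 4 \cdot \frac{32041}{1600}\right) 36331 = \left(15027 + \frac{32041}{400}\right) 36331 = \frac{6042841}{400} \cdot 36331 = \frac{219542456371}{400}$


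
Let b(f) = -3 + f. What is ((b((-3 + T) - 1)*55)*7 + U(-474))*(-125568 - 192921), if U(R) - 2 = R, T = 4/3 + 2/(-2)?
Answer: 967781908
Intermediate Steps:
T = ⅓ (T = 4*(⅓) + 2*(-½) = 4/3 - 1 = ⅓ ≈ 0.33333)
U(R) = 2 + R
((b((-3 + T) - 1)*55)*7 + U(-474))*(-125568 - 192921) = (((-3 + ((-3 + ⅓) - 1))*55)*7 + (2 - 474))*(-125568 - 192921) = (((-3 + (-8/3 - 1))*55)*7 - 472)*(-318489) = (((-3 - 11/3)*55)*7 - 472)*(-318489) = (-20/3*55*7 - 472)*(-318489) = (-1100/3*7 - 472)*(-318489) = (-7700/3 - 472)*(-318489) = -9116/3*(-318489) = 967781908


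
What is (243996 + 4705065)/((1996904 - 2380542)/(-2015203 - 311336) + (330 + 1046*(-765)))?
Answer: -11514183429879/1860905100902 ≈ -6.1874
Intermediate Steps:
(243996 + 4705065)/((1996904 - 2380542)/(-2015203 - 311336) + (330 + 1046*(-765))) = 4949061/(-383638/(-2326539) + (330 - 800190)) = 4949061/(-383638*(-1/2326539) - 799860) = 4949061/(383638/2326539 - 799860) = 4949061/(-1860905100902/2326539) = 4949061*(-2326539/1860905100902) = -11514183429879/1860905100902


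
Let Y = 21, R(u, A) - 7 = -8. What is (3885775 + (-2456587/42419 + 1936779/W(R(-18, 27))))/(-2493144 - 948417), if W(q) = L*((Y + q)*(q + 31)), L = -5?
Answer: -54933615909511/48662525353000 ≈ -1.1289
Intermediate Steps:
R(u, A) = -1 (R(u, A) = 7 - 8 = -1)
W(q) = -5*(21 + q)*(31 + q) (W(q) = -5*(21 + q)*(q + 31) = -5*(21 + q)*(31 + q))
(3885775 + (-2456587/42419 + 1936779/W(R(-18, 27))))/(-2493144 - 948417) = (3885775 + (-2456587/42419 + 1936779/(-3255 - 260*(-1) - 5*(-1)**2)))/(-2493144 - 948417) = (3885775 + (-2456587*1/42419 + 1936779/(-3255 + 260 - 5*1)))/(-3441561) = (3885775 + (-2456587/42419 + 1936779/(-3255 + 260 - 5)))*(-1/3441561) = (3885775 + (-2456587/42419 + 1936779/(-3000)))*(-1/3441561) = (3885775 + (-2456587/42419 + 1936779*(-1/3000)))*(-1/3441561) = (3885775 + (-2456587/42419 - 645593/1000))*(-1/3441561) = (3885775 - 29841996467/42419000)*(-1/3441561) = (164800847728533/42419000)*(-1/3441561) = -54933615909511/48662525353000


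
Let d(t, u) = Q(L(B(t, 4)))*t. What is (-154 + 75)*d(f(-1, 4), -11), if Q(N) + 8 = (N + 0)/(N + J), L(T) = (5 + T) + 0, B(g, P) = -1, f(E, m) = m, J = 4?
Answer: 2370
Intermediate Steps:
L(T) = 5 + T
Q(N) = -8 + N/(4 + N) (Q(N) = -8 + (N + 0)/(N + 4) = -8 + N/(4 + N))
d(t, u) = -15*t/2 (d(t, u) = ((-32 - 7*(5 - 1))/(4 + (5 - 1)))*t = ((-32 - 7*4)/(4 + 4))*t = ((-32 - 28)/8)*t = ((1/8)*(-60))*t = -15*t/2)
(-154 + 75)*d(f(-1, 4), -11) = (-154 + 75)*(-15/2*4) = -79*(-30) = 2370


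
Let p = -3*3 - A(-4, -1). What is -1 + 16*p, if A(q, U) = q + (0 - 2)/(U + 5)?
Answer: -73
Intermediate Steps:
A(q, U) = q - 2/(5 + U)
p = -9/2 (p = -3*3 - (-2 + 5*(-4) - 1*(-4))/(5 - 1) = -9 - (-2 - 20 + 4)/4 = -9 - (-18)/4 = -9 - 1*(-9/2) = -9 + 9/2 = -9/2 ≈ -4.5000)
-1 + 16*p = -1 + 16*(-9/2) = -1 - 72 = -73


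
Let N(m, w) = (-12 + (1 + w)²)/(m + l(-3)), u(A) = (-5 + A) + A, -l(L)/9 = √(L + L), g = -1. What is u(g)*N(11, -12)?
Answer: -8393/607 - 6867*I*√6/607 ≈ -13.827 - 27.711*I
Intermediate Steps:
l(L) = -9*√2*√L (l(L) = -9*√(L + L) = -9*√2*√L)
u(A) = -5 + 2*A
N(m, w) = (-12 + (1 + w)²)/(m - 9*I*√6) (N(m, w) = (-12 + (1 + w)²)/(m - 9*√2*√(-3)) = (-12 + (1 + w)²)/(m - 9*√2*I*√3) = (-12 + (1 + w)²)/(m - 9*I*√6))
u(g)*N(11, -12) = (-5 + 2*(-1))*((-12 + (1 - 12)²)/(11 - 9*I*√6)) = (-5 - 2)*((-12 + (-11)²)/(11 - 9*I*√6)) = -7*(-12 + 121)/(11 - 9*I*√6) = -7*109/(11 - 9*I*√6) = -763/(11 - 9*I*√6)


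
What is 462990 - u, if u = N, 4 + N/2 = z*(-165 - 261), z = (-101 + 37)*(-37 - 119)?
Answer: 8969366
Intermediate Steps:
z = 9984 (z = -64*(-156) = 9984)
N = -8506376 (N = -8 + 2*(9984*(-165 - 261)) = -8 + 2*(9984*(-426)) = -8 + 2*(-4253184) = -8 - 8506368 = -8506376)
u = -8506376
462990 - u = 462990 - 1*(-8506376) = 462990 + 8506376 = 8969366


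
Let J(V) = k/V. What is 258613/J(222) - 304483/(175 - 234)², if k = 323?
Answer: 199753123357/1124363 ≈ 1.7766e+5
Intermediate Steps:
J(V) = 323/V
258613/J(222) - 304483/(175 - 234)² = 258613/((323/222)) - 304483/(175 - 234)² = 258613/((323*(1/222))) - 304483/((-59)²) = 258613/(323/222) - 304483/3481 = 258613*(222/323) - 304483*1/3481 = 57412086/323 - 304483/3481 = 199753123357/1124363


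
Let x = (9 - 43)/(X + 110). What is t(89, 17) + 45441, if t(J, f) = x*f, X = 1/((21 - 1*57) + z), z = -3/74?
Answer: 6663061005/146648 ≈ 45436.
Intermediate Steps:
z = -3/74 (z = -3*1/74 = -3/74 ≈ -0.040541)
X = -74/2667 (X = 1/((21 - 1*57) - 3/74) = 1/((21 - 57) - 3/74) = 1/(-36 - 3/74) = 1/(-2667/74) = -74/2667 ≈ -0.027747)
x = -45339/146648 (x = (9 - 43)/(-74/2667 + 110) = -34/293296/2667 = -34*2667/293296 = -45339/146648 ≈ -0.30917)
t(J, f) = -45339*f/146648
t(89, 17) + 45441 = -45339/146648*17 + 45441 = -770763/146648 + 45441 = 6663061005/146648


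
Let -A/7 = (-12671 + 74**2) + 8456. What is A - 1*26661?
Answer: -35488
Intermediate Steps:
A = -8827 (A = -7*((-12671 + 74**2) + 8456) = -7*((-12671 + 5476) + 8456) = -7*(-7195 + 8456) = -7*1261 = -8827)
A - 1*26661 = -8827 - 1*26661 = -8827 - 26661 = -35488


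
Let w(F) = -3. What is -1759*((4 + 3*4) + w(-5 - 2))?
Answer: -22867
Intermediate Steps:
-1759*((4 + 3*4) + w(-5 - 2)) = -1759*((4 + 3*4) - 3) = -1759*((4 + 12) - 3) = -1759*(16 - 3) = -1759*13 = -22867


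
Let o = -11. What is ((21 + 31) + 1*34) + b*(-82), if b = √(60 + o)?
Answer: -488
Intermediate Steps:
b = 7 (b = √(60 - 11) = √49 = 7)
((21 + 31) + 1*34) + b*(-82) = ((21 + 31) + 1*34) + 7*(-82) = (52 + 34) - 574 = 86 - 574 = -488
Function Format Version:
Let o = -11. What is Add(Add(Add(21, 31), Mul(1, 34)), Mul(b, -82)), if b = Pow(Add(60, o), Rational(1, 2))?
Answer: -488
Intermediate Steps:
b = 7 (b = Pow(Add(60, -11), Rational(1, 2)) = Pow(49, Rational(1, 2)) = 7)
Add(Add(Add(21, 31), Mul(1, 34)), Mul(b, -82)) = Add(Add(Add(21, 31), Mul(1, 34)), Mul(7, -82)) = Add(Add(52, 34), -574) = Add(86, -574) = -488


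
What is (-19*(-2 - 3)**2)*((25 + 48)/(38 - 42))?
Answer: 34675/4 ≈ 8668.8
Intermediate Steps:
(-19*(-2 - 3)**2)*((25 + 48)/(38 - 42)) = (-19*(-5)**2)*(73/(-4)) = (-19*25)*(73*(-1/4)) = -475*(-73/4) = 34675/4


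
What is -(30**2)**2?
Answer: -810000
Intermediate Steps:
-(30**2)**2 = -1*900**2 = -1*810000 = -810000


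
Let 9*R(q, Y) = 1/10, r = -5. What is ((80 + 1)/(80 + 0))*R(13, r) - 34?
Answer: -27191/800 ≈ -33.989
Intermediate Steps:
R(q, Y) = 1/90 (R(q, Y) = (1/9)/10 = (1/9)*(1/10) = 1/90)
((80 + 1)/(80 + 0))*R(13, r) - 34 = ((80 + 1)/(80 + 0))*(1/90) - 34 = (81/80)*(1/90) - 34 = 9/800 - 34 = -27191/800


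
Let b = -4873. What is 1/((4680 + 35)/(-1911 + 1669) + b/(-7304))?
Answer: -80344/1511777 ≈ -0.053145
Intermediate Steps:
1/((4680 + 35)/(-1911 + 1669) + b/(-7304)) = 1/((4680 + 35)/(-1911 + 1669) - 4873/(-7304)) = 1/(4715/(-242) - 4873*(-1/7304)) = 1/(4715*(-1/242) + 443/664) = 1/(-4715/242 + 443/664) = 1/(-1511777/80344) = -80344/1511777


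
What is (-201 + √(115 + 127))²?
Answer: 40643 - 4422*√2 ≈ 34389.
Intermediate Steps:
(-201 + √(115 + 127))² = (-201 + √242)² = (-201 + 11*√2)²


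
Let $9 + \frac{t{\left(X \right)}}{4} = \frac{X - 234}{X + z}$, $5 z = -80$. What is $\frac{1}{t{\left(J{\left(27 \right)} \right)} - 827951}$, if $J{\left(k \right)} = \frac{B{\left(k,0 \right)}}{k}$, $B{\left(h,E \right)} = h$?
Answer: $- \frac{15}{12418873} \approx -1.2078 \cdot 10^{-6}$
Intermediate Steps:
$z = -16$ ($z = \frac{1}{5} \left(-80\right) = -16$)
$J{\left(k \right)} = 1$ ($J{\left(k \right)} = \frac{k}{k} = 1$)
$t{\left(X \right)} = -36 + \frac{4 \left(-234 + X\right)}{-16 + X}$ ($t{\left(X \right)} = -36 + 4 \frac{X - 234}{X - 16} = -36 + 4 \frac{-234 + X}{-16 + X} = -36 + \frac{4 \left(-234 + X\right)}{-16 + X}$)
$\frac{1}{t{\left(J{\left(27 \right)} \right)} - 827951} = \frac{1}{\frac{8 \left(-45 - 4\right)}{-16 + 1} - 827951} = \frac{1}{\frac{8 \left(-45 - 4\right)}{-15} - 827951} = \frac{1}{8 \left(- \frac{1}{15}\right) \left(-49\right) - 827951} = \frac{1}{\frac{392}{15} - 827951} = \frac{1}{- \frac{12418873}{15}} = - \frac{15}{12418873}$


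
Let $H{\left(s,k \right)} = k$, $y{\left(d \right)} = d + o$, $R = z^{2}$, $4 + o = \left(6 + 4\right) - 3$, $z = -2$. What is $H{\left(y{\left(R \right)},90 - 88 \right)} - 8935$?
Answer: $-8933$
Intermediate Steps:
$o = 3$ ($o = -4 + \left(\left(6 + 4\right) - 3\right) = -4 + \left(10 - 3\right) = -4 + 7 = 3$)
$R = 4$ ($R = \left(-2\right)^{2} = 4$)
$y{\left(d \right)} = 3 + d$ ($y{\left(d \right)} = d + 3 = 3 + d$)
$H{\left(y{\left(R \right)},90 - 88 \right)} - 8935 = \left(90 - 88\right) - 8935 = 2 - 8935 = -8933$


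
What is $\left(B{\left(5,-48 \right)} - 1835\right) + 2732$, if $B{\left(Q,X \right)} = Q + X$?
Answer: $854$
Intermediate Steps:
$\left(B{\left(5,-48 \right)} - 1835\right) + 2732 = \left(\left(5 - 48\right) - 1835\right) + 2732 = \left(-43 - 1835\right) + 2732 = -1878 + 2732 = 854$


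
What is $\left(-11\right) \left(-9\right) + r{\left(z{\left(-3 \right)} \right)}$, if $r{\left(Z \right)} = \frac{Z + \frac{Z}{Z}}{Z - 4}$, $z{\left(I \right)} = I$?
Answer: $\frac{695}{7} \approx 99.286$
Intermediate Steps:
$r{\left(Z \right)} = \frac{1 + Z}{-4 + Z}$ ($r{\left(Z \right)} = \frac{Z + 1}{-4 + Z} = \frac{1 + Z}{-4 + Z}$)
$\left(-11\right) \left(-9\right) + r{\left(z{\left(-3 \right)} \right)} = \left(-11\right) \left(-9\right) + \frac{1 - 3}{-4 - 3} = 99 + \frac{1}{-7} \left(-2\right) = 99 - - \frac{2}{7} = 99 + \frac{2}{7} = \frac{695}{7}$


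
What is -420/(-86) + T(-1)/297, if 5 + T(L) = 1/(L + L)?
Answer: 11297/2322 ≈ 4.8652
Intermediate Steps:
T(L) = -5 + 1/(2*L) (T(L) = -5 + 1/(L + L) = -5 + 1/(2*L))
-420/(-86) + T(-1)/297 = -420/(-86) + (-5 + (1/2)/(-1))/297 = -420*(-1/86) + (-5 + (1/2)*(-1))*(1/297) = 210/43 + (-5 - 1/2)*(1/297) = 210/43 - 11/2*1/297 = 210/43 - 1/54 = 11297/2322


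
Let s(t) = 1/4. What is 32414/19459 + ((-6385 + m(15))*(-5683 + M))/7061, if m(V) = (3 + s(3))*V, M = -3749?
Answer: 1163167016344/137399999 ≈ 8465.5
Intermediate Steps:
s(t) = ¼
m(V) = 13*V/4 (m(V) = (3 + ¼)*V = 13*V/4)
32414/19459 + ((-6385 + m(15))*(-5683 + M))/7061 = 32414/19459 + ((-6385 + (13/4)*15)*(-5683 - 3749))/7061 = 32414*(1/19459) + ((-6385 + 195/4)*(-9432))*(1/7061) = 32414/19459 - 25345/4*(-9432)*(1/7061) = 32414/19459 + 59763510*(1/7061) = 32414/19459 + 59763510/7061 = 1163167016344/137399999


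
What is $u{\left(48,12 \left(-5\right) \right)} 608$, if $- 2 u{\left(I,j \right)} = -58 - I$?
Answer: $32224$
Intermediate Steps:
$u{\left(I,j \right)} = 29 + \frac{I}{2}$ ($u{\left(I,j \right)} = - \frac{-58 - I}{2} = 29 + \frac{I}{2}$)
$u{\left(48,12 \left(-5\right) \right)} 608 = \left(29 + \frac{1}{2} \cdot 48\right) 608 = \left(29 + 24\right) 608 = 53 \cdot 608 = 32224$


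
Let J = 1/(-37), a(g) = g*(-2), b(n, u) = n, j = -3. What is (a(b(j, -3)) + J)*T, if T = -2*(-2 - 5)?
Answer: 3094/37 ≈ 83.622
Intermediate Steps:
T = 14 (T = -2*(-7) = 14)
a(g) = -2*g
J = -1/37 ≈ -0.027027
(a(b(j, -3)) + J)*T = (-2*(-3) - 1/37)*14 = (6 - 1/37)*14 = (221/37)*14 = 3094/37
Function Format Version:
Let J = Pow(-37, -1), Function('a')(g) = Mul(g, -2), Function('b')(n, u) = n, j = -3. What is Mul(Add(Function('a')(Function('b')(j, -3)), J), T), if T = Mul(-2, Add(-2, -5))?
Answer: Rational(3094, 37) ≈ 83.622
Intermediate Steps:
T = 14 (T = Mul(-2, -7) = 14)
Function('a')(g) = Mul(-2, g)
J = Rational(-1, 37) ≈ -0.027027
Mul(Add(Function('a')(Function('b')(j, -3)), J), T) = Mul(Add(Mul(-2, -3), Rational(-1, 37)), 14) = Mul(Add(6, Rational(-1, 37)), 14) = Mul(Rational(221, 37), 14) = Rational(3094, 37)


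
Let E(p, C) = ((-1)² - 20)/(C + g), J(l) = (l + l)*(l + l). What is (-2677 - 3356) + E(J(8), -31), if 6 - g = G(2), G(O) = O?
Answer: -162872/27 ≈ -6032.3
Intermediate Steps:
J(l) = 4*l² (J(l) = (2*l)*(2*l) = 4*l²)
g = 4 (g = 6 - 1*2 = 6 - 2 = 4)
E(p, C) = -19/(4 + C) (E(p, C) = ((-1)² - 20)/(C + 4) = (1 - 20)/(4 + C) = -19/(4 + C))
(-2677 - 3356) + E(J(8), -31) = (-2677 - 3356) - 19/(4 - 31) = -6033 - 19/(-27) = -6033 - 19*(-1/27) = -6033 + 19/27 = -162872/27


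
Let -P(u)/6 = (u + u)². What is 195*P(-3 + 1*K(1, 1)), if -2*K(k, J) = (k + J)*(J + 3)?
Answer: -229320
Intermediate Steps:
K(k, J) = -(3 + J)*(J + k)/2 (K(k, J) = -(k + J)*(J + 3)/2 = -(J + k)*(3 + J)/2 = -(3 + J)*(J + k)/2)
P(u) = -24*u² (P(u) = -6*(u + u)² = -6*4*u² = -24*u²)
195*P(-3 + 1*K(1, 1)) = 195*(-24*(-3 + 1*(-3/2*1 - 3/2*1 - ½*1² - ½*1*1))²) = 195*(-24*(-3 + 1*(-3/2 - 3/2 - ½*1 - ½))²) = 195*(-24*(-3 + 1*(-3/2 - 3/2 - ½ - ½))²) = 195*(-24*(-3 + 1*(-4))²) = 195*(-24*(-3 - 4)²) = 195*(-24*(-7)²) = 195*(-24*49) = 195*(-1176) = -229320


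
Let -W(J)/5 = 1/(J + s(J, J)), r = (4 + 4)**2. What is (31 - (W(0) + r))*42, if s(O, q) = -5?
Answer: -1428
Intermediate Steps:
r = 64 (r = 8**2 = 64)
W(J) = -5/(-5 + J) (W(J) = -5/(J - 5) = -5/(-5 + J))
(31 - (W(0) + r))*42 = (31 - (-5/(-5 + 0) + 64))*42 = (31 - (-5/(-5) + 64))*42 = (31 - (-5*(-1/5) + 64))*42 = (31 - (1 + 64))*42 = (31 - 1*65)*42 = (31 - 65)*42 = -34*42 = -1428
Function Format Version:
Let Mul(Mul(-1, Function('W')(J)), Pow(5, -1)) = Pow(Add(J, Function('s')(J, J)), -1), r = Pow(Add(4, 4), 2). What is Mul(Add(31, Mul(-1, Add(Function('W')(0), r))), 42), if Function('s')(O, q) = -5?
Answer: -1428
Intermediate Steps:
r = 64 (r = Pow(8, 2) = 64)
Function('W')(J) = Mul(-5, Pow(Add(-5, J), -1)) (Function('W')(J) = Mul(-5, Pow(Add(J, -5), -1)) = Mul(-5, Pow(Add(-5, J), -1)))
Mul(Add(31, Mul(-1, Add(Function('W')(0), r))), 42) = Mul(Add(31, Mul(-1, Add(Mul(-5, Pow(Add(-5, 0), -1)), 64))), 42) = Mul(Add(31, Mul(-1, Add(Mul(-5, Pow(-5, -1)), 64))), 42) = Mul(Add(31, Mul(-1, Add(Mul(-5, Rational(-1, 5)), 64))), 42) = Mul(Add(31, Mul(-1, Add(1, 64))), 42) = Mul(Add(31, Mul(-1, 65)), 42) = Mul(Add(31, -65), 42) = Mul(-34, 42) = -1428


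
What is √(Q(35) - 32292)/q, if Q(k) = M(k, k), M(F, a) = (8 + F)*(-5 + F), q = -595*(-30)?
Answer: I*√31002/17850 ≈ 0.0098641*I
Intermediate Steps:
q = 17850
M(F, a) = (-5 + F)*(8 + F)
Q(k) = -40 + k² + 3*k
√(Q(35) - 32292)/q = √((-40 + 35² + 3*35) - 32292)/17850 = √((-40 + 1225 + 105) - 32292)*(1/17850) = √(1290 - 32292)*(1/17850) = √(-31002)*(1/17850) = (I*√31002)*(1/17850) = I*√31002/17850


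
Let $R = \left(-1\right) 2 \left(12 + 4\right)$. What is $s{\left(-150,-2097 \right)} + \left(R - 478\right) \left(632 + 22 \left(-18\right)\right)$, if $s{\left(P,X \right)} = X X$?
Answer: $4277049$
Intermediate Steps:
$R = -32$ ($R = \left(-2\right) 16 = -32$)
$s{\left(P,X \right)} = X^{2}$
$s{\left(-150,-2097 \right)} + \left(R - 478\right) \left(632 + 22 \left(-18\right)\right) = \left(-2097\right)^{2} + \left(-32 - 478\right) \left(632 + 22 \left(-18\right)\right) = 4397409 + \left(-32 - 478\right) \left(632 - 396\right) = 4397409 - 120360 = 4277049$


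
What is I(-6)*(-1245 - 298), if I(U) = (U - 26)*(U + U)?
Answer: -592512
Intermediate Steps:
I(U) = 2*U*(-26 + U) (I(U) = (-26 + U)*(2*U) = 2*U*(-26 + U))
I(-6)*(-1245 - 298) = (2*(-6)*(-26 - 6))*(-1245 - 298) = (2*(-6)*(-32))*(-1543) = 384*(-1543) = -592512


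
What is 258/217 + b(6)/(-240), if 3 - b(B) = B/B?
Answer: 30743/26040 ≈ 1.1806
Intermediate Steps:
b(B) = 2 (b(B) = 3 - B/B = 3 - 1*1 = 3 - 1 = 2)
258/217 + b(6)/(-240) = 258/217 + 2/(-240) = 258*(1/217) + 2*(-1/240) = 258/217 - 1/120 = 30743/26040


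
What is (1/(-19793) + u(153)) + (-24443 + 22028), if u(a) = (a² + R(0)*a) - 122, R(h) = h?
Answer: 413119495/19793 ≈ 20872.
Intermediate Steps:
u(a) = -122 + a² (u(a) = (a² + 0*a) - 122 = (a² + 0) - 122 = a² - 122 = -122 + a²)
(1/(-19793) + u(153)) + (-24443 + 22028) = (1/(-19793) + (-122 + 153²)) + (-24443 + 22028) = (-1/19793 + (-122 + 23409)) - 2415 = (-1/19793 + 23287) - 2415 = 460919590/19793 - 2415 = 413119495/19793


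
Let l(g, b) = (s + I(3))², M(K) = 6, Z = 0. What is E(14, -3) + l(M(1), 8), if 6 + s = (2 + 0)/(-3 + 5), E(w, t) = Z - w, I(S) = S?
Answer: -10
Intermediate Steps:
E(w, t) = -w (E(w, t) = 0 - w = -w)
s = -5 (s = -6 + (2 + 0)/(-3 + 5) = -6 + 2/2 = -6 + 2*(½) = -6 + 1 = -5)
l(g, b) = 4 (l(g, b) = (-5 + 3)² = (-2)² = 4)
E(14, -3) + l(M(1), 8) = -1*14 + 4 = -14 + 4 = -10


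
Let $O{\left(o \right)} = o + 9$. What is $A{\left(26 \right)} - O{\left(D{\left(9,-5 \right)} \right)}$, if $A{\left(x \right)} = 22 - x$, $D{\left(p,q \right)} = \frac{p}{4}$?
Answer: $- \frac{61}{4} \approx -15.25$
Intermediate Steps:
$D{\left(p,q \right)} = \frac{p}{4}$ ($D{\left(p,q \right)} = p \frac{1}{4} = \frac{p}{4}$)
$O{\left(o \right)} = 9 + o$
$A{\left(26 \right)} - O{\left(D{\left(9,-5 \right)} \right)} = \left(22 - 26\right) - \left(9 + \frac{1}{4} \cdot 9\right) = \left(22 - 26\right) - \left(9 + \frac{9}{4}\right) = -4 - \frac{45}{4} = - \frac{61}{4}$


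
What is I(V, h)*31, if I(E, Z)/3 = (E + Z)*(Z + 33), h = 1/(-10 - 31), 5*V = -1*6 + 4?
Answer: -10939032/8405 ≈ -1301.5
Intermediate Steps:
V = -2/5 (V = (-1*6 + 4)/5 = (-6 + 4)/5 = (1/5)*(-2) = -2/5 ≈ -0.40000)
h = -1/41 (h = 1/(-41) = -1/41 ≈ -0.024390)
I(E, Z) = 3*(33 + Z)*(E + Z) (I(E, Z) = 3*((E + Z)*(Z + 33)) = 3*((E + Z)*(33 + Z)) = 3*((33 + Z)*(E + Z)) = 3*(33 + Z)*(E + Z))
I(V, h)*31 = (3*(-1/41)**2 + 99*(-2/5) + 99*(-1/41) + 3*(-2/5)*(-1/41))*31 = (3*(1/1681) - 198/5 - 99/41 + 6/205)*31 = (3/1681 - 198/5 - 99/41 + 6/205)*31 = -352872/8405*31 = -10939032/8405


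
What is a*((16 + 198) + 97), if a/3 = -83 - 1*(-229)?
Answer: 136218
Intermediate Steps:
a = 438 (a = 3*(-83 - 1*(-229)) = 3*(-83 + 229) = 3*146 = 438)
a*((16 + 198) + 97) = 438*((16 + 198) + 97) = 438*(214 + 97) = 438*311 = 136218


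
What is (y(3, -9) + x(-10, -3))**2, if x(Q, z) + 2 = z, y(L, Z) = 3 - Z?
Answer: 49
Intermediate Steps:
x(Q, z) = -2 + z
(y(3, -9) + x(-10, -3))**2 = ((3 - 1*(-9)) + (-2 - 3))**2 = ((3 + 9) - 5)**2 = (12 - 5)**2 = 7**2 = 49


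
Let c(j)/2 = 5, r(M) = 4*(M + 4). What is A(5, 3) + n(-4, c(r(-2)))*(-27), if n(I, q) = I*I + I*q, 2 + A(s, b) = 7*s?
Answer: 681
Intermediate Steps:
r(M) = 16 + 4*M (r(M) = 4*(4 + M) = 16 + 4*M)
c(j) = 10 (c(j) = 2*5 = 10)
A(s, b) = -2 + 7*s
n(I, q) = I² + I*q
A(5, 3) + n(-4, c(r(-2)))*(-27) = (-2 + 7*5) - 4*(-4 + 10)*(-27) = (-2 + 35) - 4*6*(-27) = 33 - 24*(-27) = 33 + 648 = 681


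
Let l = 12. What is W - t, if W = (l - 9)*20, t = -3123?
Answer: 3183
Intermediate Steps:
W = 60 (W = (12 - 9)*20 = 3*20 = 60)
W - t = 60 - 1*(-3123) = 60 + 3123 = 3183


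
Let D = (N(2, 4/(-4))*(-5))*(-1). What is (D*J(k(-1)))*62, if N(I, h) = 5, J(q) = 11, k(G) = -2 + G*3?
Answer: 17050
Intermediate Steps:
k(G) = -2 + 3*G
D = 25 (D = (5*(-5))*(-1) = -25*(-1) = 25)
(D*J(k(-1)))*62 = (25*11)*62 = 275*62 = 17050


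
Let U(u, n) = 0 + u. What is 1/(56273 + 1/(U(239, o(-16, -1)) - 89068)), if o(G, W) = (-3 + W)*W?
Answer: 88829/4998674316 ≈ 1.7771e-5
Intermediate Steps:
o(G, W) = W*(-3 + W)
U(u, n) = u
1/(56273 + 1/(U(239, o(-16, -1)) - 89068)) = 1/(56273 + 1/(239 - 89068)) = 1/(56273 + 1/(-88829)) = 1/(56273 - 1/88829) = 1/(4998674316/88829) = 88829/4998674316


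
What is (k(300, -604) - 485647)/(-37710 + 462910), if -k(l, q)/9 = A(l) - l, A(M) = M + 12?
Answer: -97151/85040 ≈ -1.1424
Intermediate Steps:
A(M) = 12 + M
k(l, q) = -108 (k(l, q) = -9*((12 + l) - l) = -9*12 = -108)
(k(300, -604) - 485647)/(-37710 + 462910) = (-108 - 485647)/(-37710 + 462910) = -485755/425200 = -485755*1/425200 = -97151/85040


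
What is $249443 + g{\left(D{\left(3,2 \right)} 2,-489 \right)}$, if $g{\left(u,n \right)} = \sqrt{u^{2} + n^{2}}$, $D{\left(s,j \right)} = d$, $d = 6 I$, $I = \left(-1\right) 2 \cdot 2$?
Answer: $249443 + 15 \sqrt{1073} \approx 2.4993 \cdot 10^{5}$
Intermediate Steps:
$I = -4$ ($I = \left(-2\right) 2 = -4$)
$d = -24$ ($d = 6 \left(-4\right) = -24$)
$D{\left(s,j \right)} = -24$
$g{\left(u,n \right)} = \sqrt{n^{2} + u^{2}}$
$249443 + g{\left(D{\left(3,2 \right)} 2,-489 \right)} = 249443 + \sqrt{\left(-489\right)^{2} + \left(\left(-24\right) 2\right)^{2}} = 249443 + \sqrt{239121 + \left(-48\right)^{2}} = 249443 + \sqrt{239121 + 2304} = 249443 + \sqrt{241425} = 249443 + 15 \sqrt{1073}$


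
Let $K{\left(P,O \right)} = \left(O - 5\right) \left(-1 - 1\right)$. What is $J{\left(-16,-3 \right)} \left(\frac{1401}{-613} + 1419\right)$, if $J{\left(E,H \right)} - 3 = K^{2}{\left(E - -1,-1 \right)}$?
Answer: $\frac{127661562}{613} \approx 2.0826 \cdot 10^{5}$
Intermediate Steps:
$K{\left(P,O \right)} = 10 - 2 O$ ($K{\left(P,O \right)} = \left(-5 + O\right) \left(-2\right) = 10 - 2 O$)
$J{\left(E,H \right)} = 147$ ($J{\left(E,H \right)} = 3 + \left(10 - -2\right)^{2} = 3 + \left(10 + 2\right)^{2} = 3 + 12^{2} = 3 + 144 = 147$)
$J{\left(-16,-3 \right)} \left(\frac{1401}{-613} + 1419\right) = 147 \left(\frac{1401}{-613} + 1419\right) = 147 \left(1401 \left(- \frac{1}{613}\right) + 1419\right) = 147 \left(- \frac{1401}{613} + 1419\right) = 147 \cdot \frac{868446}{613} = \frac{127661562}{613}$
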